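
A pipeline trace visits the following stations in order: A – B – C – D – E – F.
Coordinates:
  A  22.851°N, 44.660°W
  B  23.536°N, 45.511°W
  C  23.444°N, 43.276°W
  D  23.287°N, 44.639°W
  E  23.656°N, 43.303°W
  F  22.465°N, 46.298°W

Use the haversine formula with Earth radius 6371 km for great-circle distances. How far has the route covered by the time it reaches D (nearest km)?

484 km

Leg distances:
A→B: 115.6 km  (cumulative 115.6 km)
B→C: 228.2 km  (cumulative 343.8 km)
C→D: 140.2 km  (cumulative 484.0 km)
Cumulative distance at D ≈ 484 km.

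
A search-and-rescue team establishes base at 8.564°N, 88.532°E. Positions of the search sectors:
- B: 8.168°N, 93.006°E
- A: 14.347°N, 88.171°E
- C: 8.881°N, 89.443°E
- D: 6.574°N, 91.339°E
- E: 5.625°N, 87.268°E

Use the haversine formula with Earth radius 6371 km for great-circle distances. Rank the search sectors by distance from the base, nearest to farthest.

Computing each great-circle distance from 8.564°N, 88.532°E:
C 8.881°N, 89.443°E: 106.2 km
E 5.625°N, 87.268°E: 355.3 km
D 6.574°N, 91.339°E: 380.4 km
B 8.168°N, 93.006°E: 494.2 km
A 14.347°N, 88.171°E: 644.2 km

C, E, D, B, A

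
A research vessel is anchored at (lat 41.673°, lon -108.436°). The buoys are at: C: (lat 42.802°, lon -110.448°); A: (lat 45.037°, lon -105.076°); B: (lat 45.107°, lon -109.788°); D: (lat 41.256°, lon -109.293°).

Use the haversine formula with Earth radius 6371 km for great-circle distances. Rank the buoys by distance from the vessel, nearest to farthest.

D, C, B, A

Computing each great-circle distance from (lat 41.673°, lon -108.436°):
D (lat 41.256°, lon -109.293°): 85.1 km
C (lat 42.802°, lon -110.448°): 207.8 km
B (lat 45.107°, lon -109.788°): 397.1 km
A (lat 45.037°, lon -105.076°): 462.2 km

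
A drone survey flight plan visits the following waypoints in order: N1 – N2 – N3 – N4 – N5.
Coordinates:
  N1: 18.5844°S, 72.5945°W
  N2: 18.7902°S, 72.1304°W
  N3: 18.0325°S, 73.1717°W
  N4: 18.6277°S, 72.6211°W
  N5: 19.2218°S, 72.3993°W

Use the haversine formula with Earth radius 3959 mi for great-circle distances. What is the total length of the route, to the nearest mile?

218 mi

Leg distances:
N1→N2: 33.5 mi  (cumulative 33.5 mi)
N2→N3: 86.0 mi  (cumulative 119.6 mi)
N3→N4: 54.7 mi  (cumulative 174.3 mi)
N4→N5: 43.5 mi  (cumulative 217.8 mi)
Total route length ≈ 218 mi.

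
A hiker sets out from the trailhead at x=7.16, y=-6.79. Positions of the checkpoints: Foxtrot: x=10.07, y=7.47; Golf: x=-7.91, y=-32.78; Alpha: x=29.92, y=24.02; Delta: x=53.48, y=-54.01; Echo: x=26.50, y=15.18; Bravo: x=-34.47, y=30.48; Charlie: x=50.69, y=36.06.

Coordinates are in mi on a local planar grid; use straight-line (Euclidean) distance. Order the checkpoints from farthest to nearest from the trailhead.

Delta, Charlie, Bravo, Alpha, Golf, Echo, Foxtrot

Distance from the trailhead at x=7.16, y=-6.79 to each:
Delta x=53.48, y=-54.01: 66.1 mi
Charlie x=50.69, y=36.06: 61.1 mi
Bravo x=-34.47, y=30.48: 55.9 mi
Alpha x=29.92, y=24.02: 38.3 mi
Golf x=-7.91, y=-32.78: 30.0 mi
Echo x=26.50, y=15.18: 29.3 mi
Foxtrot x=10.07, y=7.47: 14.6 mi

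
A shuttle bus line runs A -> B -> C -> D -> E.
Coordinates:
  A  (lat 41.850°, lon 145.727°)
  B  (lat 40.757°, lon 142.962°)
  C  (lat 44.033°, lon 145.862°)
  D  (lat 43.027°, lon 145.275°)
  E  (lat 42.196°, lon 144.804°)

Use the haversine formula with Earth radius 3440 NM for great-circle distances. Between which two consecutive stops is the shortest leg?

Leg distances:
A→B: 140.9 NM
B→C: 235.0 NM
C→D: 65.6 NM
D→E: 54.1 NM
The shortest leg is D–E at 54.1 NM.

D–E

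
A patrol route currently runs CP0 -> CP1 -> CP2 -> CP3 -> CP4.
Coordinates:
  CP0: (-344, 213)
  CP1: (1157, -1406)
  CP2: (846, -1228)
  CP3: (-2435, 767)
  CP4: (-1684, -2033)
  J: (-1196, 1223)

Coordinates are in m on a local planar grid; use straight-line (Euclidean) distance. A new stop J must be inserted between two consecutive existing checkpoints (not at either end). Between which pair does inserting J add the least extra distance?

Added distance for inserting J between each consecutive pair:
CP0–CP1: 2641.8 m
CP1–CP2: 6360.0 m
CP2–CP3: 670.5 m
CP3–CP4: 1713.7 m
Smallest added distance is 670.5 m, inserting between CP2 and CP3.

between CP2 and CP3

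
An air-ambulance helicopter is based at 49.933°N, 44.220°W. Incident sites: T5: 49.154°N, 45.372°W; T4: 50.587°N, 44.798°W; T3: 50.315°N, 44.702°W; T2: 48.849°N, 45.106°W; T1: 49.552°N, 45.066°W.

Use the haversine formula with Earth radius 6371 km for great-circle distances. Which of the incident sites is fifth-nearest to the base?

T2

Distance to each, sorted:
T3: 54.6 km
T1: 74.1 km
T4: 83.5 km
T5: 120.0 km
T2: 136.5 km
The fifth-nearest is T2 at 136.5 km.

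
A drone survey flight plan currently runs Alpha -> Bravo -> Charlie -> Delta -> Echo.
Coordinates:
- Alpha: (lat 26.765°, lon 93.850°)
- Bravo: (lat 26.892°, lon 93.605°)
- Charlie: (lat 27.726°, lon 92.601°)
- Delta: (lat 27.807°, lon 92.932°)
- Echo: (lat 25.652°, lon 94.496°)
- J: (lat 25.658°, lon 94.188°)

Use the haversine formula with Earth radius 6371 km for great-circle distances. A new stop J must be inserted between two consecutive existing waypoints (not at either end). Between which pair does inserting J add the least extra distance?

between Delta and Echo

Added distance for inserting J between each consecutive pair:
Alpha–Bravo: 248.5 km
Bravo–Charlie: 292.0 km
Charlie–Delta: 514.6 km
Delta–Echo: 14.9 km
Smallest added distance is 14.9 km, inserting between Delta and Echo.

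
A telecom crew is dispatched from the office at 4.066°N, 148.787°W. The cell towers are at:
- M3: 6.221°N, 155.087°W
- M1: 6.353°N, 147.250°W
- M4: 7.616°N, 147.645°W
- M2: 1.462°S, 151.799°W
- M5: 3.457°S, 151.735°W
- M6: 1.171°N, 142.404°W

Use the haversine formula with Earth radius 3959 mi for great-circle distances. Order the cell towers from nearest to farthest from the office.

Computing each great-circle distance from 4.066°N, 148.787°W:
M1 6.353°N, 147.250°W: 190.1 mi
M4 7.616°N, 147.645°W: 257.5 mi
M2 1.462°S, 151.799°W: 434.9 mi
M3 6.221°N, 155.087°W: 458.4 mi
M6 1.171°N, 142.404°W: 483.8 mi
M5 3.457°S, 151.735°W: 558.3 mi

M1, M4, M2, M3, M6, M5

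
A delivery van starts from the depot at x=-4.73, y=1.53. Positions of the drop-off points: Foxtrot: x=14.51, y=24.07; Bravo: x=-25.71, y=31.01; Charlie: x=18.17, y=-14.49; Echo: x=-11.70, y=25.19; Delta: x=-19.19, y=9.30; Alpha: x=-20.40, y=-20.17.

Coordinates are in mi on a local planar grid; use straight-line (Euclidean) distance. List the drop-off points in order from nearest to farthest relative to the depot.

Distance from the depot at x=-4.73, y=1.53 to each:
Delta x=-19.19, y=9.30: 16.4 mi
Echo x=-11.70, y=25.19: 24.7 mi
Alpha x=-20.40, y=-20.17: 26.8 mi
Charlie x=18.17, y=-14.49: 27.9 mi
Foxtrot x=14.51, y=24.07: 29.6 mi
Bravo x=-25.71, y=31.01: 36.2 mi

Delta, Echo, Alpha, Charlie, Foxtrot, Bravo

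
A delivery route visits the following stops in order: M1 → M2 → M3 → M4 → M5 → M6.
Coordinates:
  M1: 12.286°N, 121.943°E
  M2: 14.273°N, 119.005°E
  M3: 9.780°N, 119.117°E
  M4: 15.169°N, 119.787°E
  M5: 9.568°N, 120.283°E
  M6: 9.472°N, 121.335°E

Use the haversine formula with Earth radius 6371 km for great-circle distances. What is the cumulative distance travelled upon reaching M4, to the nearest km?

1491 km

Leg distances:
M1→M2: 387.2 km  (cumulative 387.2 km)
M2→M3: 499.7 km  (cumulative 886.9 km)
M3→M4: 603.6 km  (cumulative 1490.5 km)
Cumulative distance at M4 ≈ 1491 km.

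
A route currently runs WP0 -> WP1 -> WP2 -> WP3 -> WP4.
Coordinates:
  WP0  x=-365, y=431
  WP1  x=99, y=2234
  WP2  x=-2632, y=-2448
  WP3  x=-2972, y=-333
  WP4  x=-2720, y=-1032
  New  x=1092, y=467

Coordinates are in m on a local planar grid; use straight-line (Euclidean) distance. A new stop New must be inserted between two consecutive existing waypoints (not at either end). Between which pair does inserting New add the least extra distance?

between WP1 and WP2

Added distance for inserting New between each consecutive pair:
WP0–WP1: 1622.6 m
WP1–WP2: 1335.8 m
WP2–WP3: 6729.0 m
WP3–WP4: 7495.1 m
Smallest added distance is 1335.8 m, inserting between WP1 and WP2.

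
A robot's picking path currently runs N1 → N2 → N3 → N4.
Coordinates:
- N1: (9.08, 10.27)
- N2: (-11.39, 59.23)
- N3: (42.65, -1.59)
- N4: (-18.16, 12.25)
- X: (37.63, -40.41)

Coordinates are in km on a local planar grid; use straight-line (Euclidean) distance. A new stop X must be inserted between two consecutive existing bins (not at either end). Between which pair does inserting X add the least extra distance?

Added distance for inserting X between each consecutive pair:
N1–N2: 116.1 km
N2–N3: 68.8 km
N3–N4: 53.5 km
Smallest added distance is 53.5 km, inserting between N3 and N4.

between N3 and N4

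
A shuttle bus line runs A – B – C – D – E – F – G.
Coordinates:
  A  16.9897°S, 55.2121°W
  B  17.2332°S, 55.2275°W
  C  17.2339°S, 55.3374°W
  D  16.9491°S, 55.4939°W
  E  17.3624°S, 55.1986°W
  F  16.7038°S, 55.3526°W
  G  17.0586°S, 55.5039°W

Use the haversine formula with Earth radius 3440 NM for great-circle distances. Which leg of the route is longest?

E–F

Leg distances:
A→B: 14.6 NM
B→C: 6.3 NM
C→D: 19.3 NM
D→E: 30.0 NM
E→F: 40.5 NM
F→G: 23.0 NM
The longest leg is E–F at 40.5 NM.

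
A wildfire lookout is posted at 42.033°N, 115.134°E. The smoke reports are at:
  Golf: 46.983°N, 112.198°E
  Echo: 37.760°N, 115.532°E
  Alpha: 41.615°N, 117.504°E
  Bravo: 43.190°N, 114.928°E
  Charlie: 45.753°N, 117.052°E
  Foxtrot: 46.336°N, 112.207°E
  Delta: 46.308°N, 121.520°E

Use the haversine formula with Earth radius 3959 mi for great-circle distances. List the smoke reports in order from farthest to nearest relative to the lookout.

Distance from the lookout at 42.033°N, 115.134°E to each:
Delta 46.308°N, 121.520°E: 432.7 mi
Golf 46.983°N, 112.198°E: 371.3 mi
Foxtrot 46.336°N, 112.207°E: 330.8 mi
Echo 37.760°N, 115.532°E: 296.0 mi
Charlie 45.753°N, 117.052°E: 274.2 mi
Alpha 41.615°N, 117.504°E: 125.4 mi
Bravo 43.190°N, 114.928°E: 80.6 mi

Delta, Golf, Foxtrot, Echo, Charlie, Alpha, Bravo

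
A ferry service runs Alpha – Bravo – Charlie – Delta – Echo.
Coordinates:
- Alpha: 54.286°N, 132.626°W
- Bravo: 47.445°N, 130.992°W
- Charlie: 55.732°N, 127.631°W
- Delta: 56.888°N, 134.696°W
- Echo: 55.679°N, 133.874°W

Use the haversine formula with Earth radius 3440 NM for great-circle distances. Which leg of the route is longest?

Bravo–Charlie

Leg distances:
Alpha→Bravo: 415.3 NM
Bravo→Charlie: 512.9 NM
Charlie→Delta: 245.2 NM
Delta→Echo: 77.6 NM
The longest leg is Bravo–Charlie at 512.9 NM.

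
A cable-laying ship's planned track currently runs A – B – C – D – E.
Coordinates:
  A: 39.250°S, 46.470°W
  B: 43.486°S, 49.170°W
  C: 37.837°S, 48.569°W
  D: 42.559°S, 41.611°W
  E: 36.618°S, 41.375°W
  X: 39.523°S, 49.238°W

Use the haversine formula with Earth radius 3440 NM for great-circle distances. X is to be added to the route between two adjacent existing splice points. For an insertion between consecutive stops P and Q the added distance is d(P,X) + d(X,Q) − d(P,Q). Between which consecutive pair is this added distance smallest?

Added distance for inserting X between each consecutive pair:
A–B: 85.6 NM
B–C: 3.7 NM
C–D: 69.7 NM
D–E: 443.8 NM
Smallest added distance is 3.7 NM, inserting between B and C.

between B and C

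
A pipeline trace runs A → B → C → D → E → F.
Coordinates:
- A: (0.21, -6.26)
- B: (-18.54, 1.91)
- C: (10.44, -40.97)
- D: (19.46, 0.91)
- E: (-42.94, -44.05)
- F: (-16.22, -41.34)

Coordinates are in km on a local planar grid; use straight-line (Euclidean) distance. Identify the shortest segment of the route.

A–B

Leg distances:
A→B: 20.5 km
B→C: 51.8 km
C→D: 42.8 km
D→E: 76.9 km
E→F: 26.9 km
The shortest leg is A–B at 20.5 km.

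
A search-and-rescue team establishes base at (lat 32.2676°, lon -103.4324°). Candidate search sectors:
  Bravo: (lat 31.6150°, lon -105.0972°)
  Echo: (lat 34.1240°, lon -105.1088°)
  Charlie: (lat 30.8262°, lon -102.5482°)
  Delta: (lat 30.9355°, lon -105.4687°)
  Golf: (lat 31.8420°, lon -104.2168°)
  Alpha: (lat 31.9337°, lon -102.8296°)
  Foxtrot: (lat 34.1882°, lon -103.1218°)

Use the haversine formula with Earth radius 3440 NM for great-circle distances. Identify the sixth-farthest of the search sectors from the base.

Distances from the base ((lat 32.2676°, lon -103.4324°)):
Echo: 139.7 NM
Delta: 131.3 NM
Foxtrot: 116.4 NM
Charlie: 97.7 NM
Bravo: 93.4 NM
Golf: 47.4 NM
Alpha: 36.6 NM
The sixth-farthest is Golf at 47.4 NM.

Golf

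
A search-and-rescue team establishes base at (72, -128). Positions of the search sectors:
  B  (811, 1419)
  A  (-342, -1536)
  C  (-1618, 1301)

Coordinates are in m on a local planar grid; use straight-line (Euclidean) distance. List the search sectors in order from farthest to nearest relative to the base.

C, B, A

Distances from the base:
C (-1618, 1301): 2213.2 m
B (811, 1419): 1714.4 m
A (-342, -1536): 1467.6 m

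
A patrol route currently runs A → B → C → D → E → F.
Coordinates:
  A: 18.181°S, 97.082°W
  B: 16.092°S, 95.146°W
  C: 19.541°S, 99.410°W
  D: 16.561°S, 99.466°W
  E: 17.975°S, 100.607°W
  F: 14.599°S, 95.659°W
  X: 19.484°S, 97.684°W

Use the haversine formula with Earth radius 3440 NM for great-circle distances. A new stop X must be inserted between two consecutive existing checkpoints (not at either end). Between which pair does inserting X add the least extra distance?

between B and C

Added distance for inserting X between each consecutive pair:
A–B: 167.9 NM
B–C: 28.0 NM
C–D: 121.6 NM
D–E: 285.0 NM
E–F: 155.0 NM
Smallest added distance is 28.0 NM, inserting between B and C.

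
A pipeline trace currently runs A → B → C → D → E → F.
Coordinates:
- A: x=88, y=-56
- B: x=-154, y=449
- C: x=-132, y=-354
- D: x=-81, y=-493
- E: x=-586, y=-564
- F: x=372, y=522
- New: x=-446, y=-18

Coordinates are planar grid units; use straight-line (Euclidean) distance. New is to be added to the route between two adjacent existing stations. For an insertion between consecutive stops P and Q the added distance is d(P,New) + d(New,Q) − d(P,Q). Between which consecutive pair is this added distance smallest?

between E and F

Added distance for inserting New between each consecutive pair:
A–B: 526.1
B–C: 207.4
C–D: 910.9
D–E: 652.7
E–F: 95.7
Smallest added distance is 95.7, inserting between E and F.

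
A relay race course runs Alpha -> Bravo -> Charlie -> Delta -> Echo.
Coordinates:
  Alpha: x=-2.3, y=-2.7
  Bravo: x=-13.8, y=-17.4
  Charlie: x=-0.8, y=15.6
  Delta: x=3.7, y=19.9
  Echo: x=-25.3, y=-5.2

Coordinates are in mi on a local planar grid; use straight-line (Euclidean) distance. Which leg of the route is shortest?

Leg distances:
Alpha→Bravo: 18.7 mi
Bravo→Charlie: 35.5 mi
Charlie→Delta: 6.2 mi
Delta→Echo: 38.4 mi
The shortest leg is Charlie–Delta at 6.2 mi.

Charlie–Delta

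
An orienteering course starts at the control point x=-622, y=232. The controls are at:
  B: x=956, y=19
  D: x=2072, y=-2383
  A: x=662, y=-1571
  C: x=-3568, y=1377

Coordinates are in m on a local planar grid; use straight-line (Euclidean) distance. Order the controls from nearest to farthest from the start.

B, A, C, D

Distances from the start:
B x=956, y=19: 1592.3 m
A x=662, y=-1571: 2213.5 m
C x=-3568, y=1377: 3160.7 m
D x=2072, y=-2383: 3754.4 m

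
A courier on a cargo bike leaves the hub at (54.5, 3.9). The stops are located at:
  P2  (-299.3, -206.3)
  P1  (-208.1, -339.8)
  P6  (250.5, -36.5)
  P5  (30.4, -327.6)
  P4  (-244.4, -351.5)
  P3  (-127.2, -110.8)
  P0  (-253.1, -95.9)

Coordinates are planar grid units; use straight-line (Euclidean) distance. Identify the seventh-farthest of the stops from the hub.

Distance to each, sorted:
P4: 464.4
P1: 432.5
P2: 411.5
P5: 332.4
P0: 323.4
P3: 214.9
P6: 200.1
The seventh-farthest is P6 at 200.1.

P6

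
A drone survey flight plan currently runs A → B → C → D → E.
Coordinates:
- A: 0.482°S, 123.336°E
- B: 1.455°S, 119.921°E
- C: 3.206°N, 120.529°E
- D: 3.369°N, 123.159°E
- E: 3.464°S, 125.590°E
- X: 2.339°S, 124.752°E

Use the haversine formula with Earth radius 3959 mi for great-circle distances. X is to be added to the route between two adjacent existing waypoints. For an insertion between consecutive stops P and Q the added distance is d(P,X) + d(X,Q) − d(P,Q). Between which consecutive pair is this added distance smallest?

Added distance for inserting X between each consecutive pair:
A–B: 255.2 mi
B–C: 495.9 mi
C–D: 709.2 mi
D–E: 5.3 mi
Smallest added distance is 5.3 mi, inserting between D and E.

between D and E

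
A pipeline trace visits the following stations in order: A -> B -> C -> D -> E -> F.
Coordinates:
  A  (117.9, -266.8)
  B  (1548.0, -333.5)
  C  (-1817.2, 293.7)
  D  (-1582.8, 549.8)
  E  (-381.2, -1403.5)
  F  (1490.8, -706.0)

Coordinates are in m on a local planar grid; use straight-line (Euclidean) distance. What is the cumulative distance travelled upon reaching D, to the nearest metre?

Leg distances:
A→B: 1431.7 m  (cumulative 1431.7 m)
B→C: 3423.1 m  (cumulative 4854.8 m)
C→D: 347.2 m  (cumulative 5202.0 m)
Cumulative distance at D ≈ 5202 m.

5202 m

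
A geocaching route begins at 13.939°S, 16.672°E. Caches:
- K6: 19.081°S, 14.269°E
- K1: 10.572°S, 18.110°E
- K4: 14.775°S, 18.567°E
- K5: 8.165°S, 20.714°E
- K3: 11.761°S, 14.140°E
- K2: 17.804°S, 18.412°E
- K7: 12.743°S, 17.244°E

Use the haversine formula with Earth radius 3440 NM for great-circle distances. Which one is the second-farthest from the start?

K6

Distance to each, sorted:
K5: 420.5 NM
K6: 338.3 NM
K2: 252.9 NM
K1: 219.0 NM
K3: 197.6 NM
K4: 121.1 NM
K7: 79.2 NM
The second-farthest is K6 at 338.3 NM.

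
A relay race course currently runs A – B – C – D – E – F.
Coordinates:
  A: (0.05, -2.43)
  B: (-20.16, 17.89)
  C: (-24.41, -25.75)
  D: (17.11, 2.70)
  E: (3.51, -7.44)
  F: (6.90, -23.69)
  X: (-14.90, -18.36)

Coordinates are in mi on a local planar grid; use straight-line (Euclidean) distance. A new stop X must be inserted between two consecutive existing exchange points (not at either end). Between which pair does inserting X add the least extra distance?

between C and D

Added distance for inserting X between each consecutive pair:
A–B: 29.8 mi
B–C: 4.8 mi
C–D: 0.0 mi
D–E: 42.8 mi
E–F: 27.2 mi
Smallest added distance is 0.0 mi, inserting between C and D.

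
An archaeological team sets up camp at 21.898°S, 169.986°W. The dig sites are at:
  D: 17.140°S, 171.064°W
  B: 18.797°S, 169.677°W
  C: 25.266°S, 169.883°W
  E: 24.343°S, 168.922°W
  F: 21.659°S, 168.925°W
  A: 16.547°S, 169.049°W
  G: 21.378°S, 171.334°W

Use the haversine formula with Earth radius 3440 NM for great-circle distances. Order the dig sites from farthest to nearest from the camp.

Computing each great-circle distance from 21.898°S, 169.986°W:
A 16.547°S, 169.049°W: 325.6 NM
D 17.140°S, 171.064°W: 292.1 NM
C 25.266°S, 169.883°W: 202.3 NM
B 18.797°S, 169.677°W: 187.0 NM
E 24.343°S, 168.922°W: 158.1 NM
G 21.378°S, 171.334°W: 81.5 NM
F 21.659°S, 168.925°W: 60.9 NM

A, D, C, B, E, G, F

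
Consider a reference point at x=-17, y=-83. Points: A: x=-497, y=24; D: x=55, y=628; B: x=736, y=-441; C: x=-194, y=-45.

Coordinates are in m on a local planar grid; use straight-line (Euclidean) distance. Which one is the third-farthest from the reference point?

Distances from the reference point (x=-17, y=-83):
B: 833.8 m
D: 714.6 m
A: 491.8 m
C: 181.0 m
The third-farthest is A at 491.8 m.

A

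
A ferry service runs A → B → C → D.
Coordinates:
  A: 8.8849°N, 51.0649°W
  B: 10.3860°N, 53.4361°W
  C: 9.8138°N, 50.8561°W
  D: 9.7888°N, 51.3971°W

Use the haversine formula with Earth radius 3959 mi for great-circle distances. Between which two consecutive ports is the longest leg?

Leg distances:
A→B: 192.0 mi
B→C: 179.9 mi
C→D: 36.9 mi
The longest leg is A–B at 192.0 mi.

A–B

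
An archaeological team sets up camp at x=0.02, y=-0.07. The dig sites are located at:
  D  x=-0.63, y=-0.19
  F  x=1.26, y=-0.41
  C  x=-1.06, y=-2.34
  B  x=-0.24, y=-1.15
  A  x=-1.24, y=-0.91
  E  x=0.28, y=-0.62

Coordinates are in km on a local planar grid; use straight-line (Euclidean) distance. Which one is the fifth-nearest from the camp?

Distance to each, sorted:
E: 0.6 km
D: 0.7 km
B: 1.1 km
F: 1.3 km
A: 1.5 km
C: 2.5 km
The fifth-nearest is A at 1.5 km.

A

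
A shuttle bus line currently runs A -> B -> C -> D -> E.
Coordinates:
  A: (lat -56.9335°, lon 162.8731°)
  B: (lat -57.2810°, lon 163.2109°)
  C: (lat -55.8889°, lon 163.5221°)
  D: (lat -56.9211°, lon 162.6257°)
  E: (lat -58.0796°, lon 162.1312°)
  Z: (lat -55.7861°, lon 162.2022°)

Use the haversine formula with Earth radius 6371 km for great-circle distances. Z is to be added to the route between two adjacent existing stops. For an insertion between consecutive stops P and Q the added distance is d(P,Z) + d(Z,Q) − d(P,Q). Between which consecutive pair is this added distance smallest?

between C and D

Added distance for inserting Z between each consecutive pair:
A–B: 267.8 km
B–C: 104.6 km
C–D: 84.7 km
D–E: 251.8 km
Smallest added distance is 84.7 km, inserting between C and D.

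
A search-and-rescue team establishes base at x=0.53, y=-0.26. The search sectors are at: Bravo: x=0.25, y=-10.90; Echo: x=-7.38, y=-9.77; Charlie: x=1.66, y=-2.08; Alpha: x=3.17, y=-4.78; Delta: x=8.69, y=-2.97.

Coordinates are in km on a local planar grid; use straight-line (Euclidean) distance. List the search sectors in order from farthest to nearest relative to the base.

Echo, Bravo, Delta, Alpha, Charlie

Distance from the base at x=0.53, y=-0.26 to each:
Echo x=-7.38, y=-9.77: 12.4 km
Bravo x=0.25, y=-10.90: 10.6 km
Delta x=8.69, y=-2.97: 8.6 km
Alpha x=3.17, y=-4.78: 5.2 km
Charlie x=1.66, y=-2.08: 2.1 km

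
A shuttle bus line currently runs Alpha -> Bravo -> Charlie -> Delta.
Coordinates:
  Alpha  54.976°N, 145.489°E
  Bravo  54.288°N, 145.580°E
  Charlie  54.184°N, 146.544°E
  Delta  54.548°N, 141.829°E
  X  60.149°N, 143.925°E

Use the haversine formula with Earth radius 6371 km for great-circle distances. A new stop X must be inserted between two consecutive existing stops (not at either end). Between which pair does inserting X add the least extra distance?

Added distance for inserting X between each consecutive pair:
Alpha–Bravo: 1165.2 km
Bravo–Charlie: 1277.2 km
Charlie–Delta: 1008.9 km
Smallest added distance is 1008.9 km, inserting between Charlie and Delta.

between Charlie and Delta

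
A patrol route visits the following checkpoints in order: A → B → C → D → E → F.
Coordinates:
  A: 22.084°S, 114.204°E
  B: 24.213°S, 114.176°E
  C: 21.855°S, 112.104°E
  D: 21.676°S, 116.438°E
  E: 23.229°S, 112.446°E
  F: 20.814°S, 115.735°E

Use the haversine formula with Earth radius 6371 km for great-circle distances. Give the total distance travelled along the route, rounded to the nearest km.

1899 km

Leg distances:
A→B: 236.8 km  (cumulative 236.8 km)
B→C: 337.2 km  (cumulative 573.9 km)
C→D: 448.0 km  (cumulative 1021.9 km)
D→E: 445.1 km  (cumulative 1467.0 km)
E→F: 432.5 km  (cumulative 1899.5 km)
Total route length ≈ 1899 km.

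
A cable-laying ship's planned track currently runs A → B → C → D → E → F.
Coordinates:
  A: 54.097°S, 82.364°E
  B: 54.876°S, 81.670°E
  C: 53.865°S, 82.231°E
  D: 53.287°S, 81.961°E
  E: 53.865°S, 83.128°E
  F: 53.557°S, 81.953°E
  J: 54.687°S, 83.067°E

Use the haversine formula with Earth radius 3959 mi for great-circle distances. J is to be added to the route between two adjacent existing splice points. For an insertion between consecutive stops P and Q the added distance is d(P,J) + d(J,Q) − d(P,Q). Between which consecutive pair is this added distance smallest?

between A and B

Added distance for inserting J between each consecutive pair:
A–B: 46.2 mi
B–C: 49.8 mi
C–D: 131.3 mi
D–E: 101.2 mi
E–F: 94.5 mi
Smallest added distance is 46.2 mi, inserting between A and B.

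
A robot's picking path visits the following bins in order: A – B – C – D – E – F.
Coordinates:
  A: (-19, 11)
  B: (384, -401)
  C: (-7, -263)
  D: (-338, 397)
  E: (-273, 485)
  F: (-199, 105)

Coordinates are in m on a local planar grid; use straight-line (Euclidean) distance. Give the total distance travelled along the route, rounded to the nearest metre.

Leg distances:
A→B: 576.3 m  (cumulative 576.3 m)
B→C: 414.6 m  (cumulative 991.0 m)
C→D: 738.4 m  (cumulative 1729.3 m)
D→E: 109.4 m  (cumulative 1838.7 m)
E→F: 387.1 m  (cumulative 2225.9 m)
Total route length ≈ 2226 m.

2226 m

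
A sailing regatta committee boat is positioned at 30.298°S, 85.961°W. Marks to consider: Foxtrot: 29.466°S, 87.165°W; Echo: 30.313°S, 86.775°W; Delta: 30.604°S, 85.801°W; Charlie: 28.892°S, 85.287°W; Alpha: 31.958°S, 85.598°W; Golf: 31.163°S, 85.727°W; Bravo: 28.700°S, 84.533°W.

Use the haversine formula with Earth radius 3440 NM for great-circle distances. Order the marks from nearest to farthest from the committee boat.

Computing each great-circle distance from 30.298°S, 85.961°W:
Delta 30.604°S, 85.801°W: 20.2 NM
Echo 30.313°S, 86.775°W: 42.2 NM
Golf 31.163°S, 85.727°W: 53.3 NM
Foxtrot 29.466°S, 87.165°W: 80.1 NM
Charlie 28.892°S, 85.287°W: 91.5 NM
Alpha 31.958°S, 85.598°W: 101.4 NM
Bravo 28.700°S, 84.533°W: 121.5 NM

Delta, Echo, Golf, Foxtrot, Charlie, Alpha, Bravo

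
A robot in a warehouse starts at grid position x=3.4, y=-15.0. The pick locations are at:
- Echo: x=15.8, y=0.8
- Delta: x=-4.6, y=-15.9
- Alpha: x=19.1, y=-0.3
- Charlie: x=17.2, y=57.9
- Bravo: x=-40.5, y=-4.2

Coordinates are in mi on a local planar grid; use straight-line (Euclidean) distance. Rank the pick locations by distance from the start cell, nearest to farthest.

Delta, Echo, Alpha, Bravo, Charlie

Distances from the start cell:
Delta x=-4.6, y=-15.9: 8.1 mi
Echo x=15.8, y=0.8: 20.1 mi
Alpha x=19.1, y=-0.3: 21.5 mi
Bravo x=-40.5, y=-4.2: 45.2 mi
Charlie x=17.2, y=57.9: 74.2 mi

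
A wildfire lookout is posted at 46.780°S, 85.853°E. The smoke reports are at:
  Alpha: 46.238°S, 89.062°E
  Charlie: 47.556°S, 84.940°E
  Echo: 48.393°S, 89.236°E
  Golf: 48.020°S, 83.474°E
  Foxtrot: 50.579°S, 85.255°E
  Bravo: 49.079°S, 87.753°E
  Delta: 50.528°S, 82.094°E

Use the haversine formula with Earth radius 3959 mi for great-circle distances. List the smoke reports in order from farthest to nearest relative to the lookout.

Delta, Foxtrot, Echo, Bravo, Alpha, Golf, Charlie

Distances from the lookout:
Delta 50.528°S, 82.094°E: 310.6 mi
Foxtrot 50.579°S, 85.255°E: 263.9 mi
Echo 48.393°S, 89.236°E: 193.1 mi
Bravo 49.079°S, 87.753°E: 181.6 mi
Alpha 46.238°S, 89.062°E: 157.1 mi
Golf 48.020°S, 83.474°E: 140.4 mi
Charlie 47.556°S, 84.940°E: 68.7 mi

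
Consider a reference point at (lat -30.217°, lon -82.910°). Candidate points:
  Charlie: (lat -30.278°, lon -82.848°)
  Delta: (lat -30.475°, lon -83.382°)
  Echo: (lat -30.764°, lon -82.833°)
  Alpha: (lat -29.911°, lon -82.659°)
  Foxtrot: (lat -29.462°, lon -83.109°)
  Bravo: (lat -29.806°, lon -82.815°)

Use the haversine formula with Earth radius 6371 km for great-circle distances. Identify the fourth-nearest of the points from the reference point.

Delta

Distance to each, sorted:
Charlie: 9.0 km
Alpha: 41.7 km
Bravo: 46.6 km
Delta: 53.6 km
Echo: 61.3 km
Foxtrot: 86.1 km
The fourth-nearest is Delta at 53.6 km.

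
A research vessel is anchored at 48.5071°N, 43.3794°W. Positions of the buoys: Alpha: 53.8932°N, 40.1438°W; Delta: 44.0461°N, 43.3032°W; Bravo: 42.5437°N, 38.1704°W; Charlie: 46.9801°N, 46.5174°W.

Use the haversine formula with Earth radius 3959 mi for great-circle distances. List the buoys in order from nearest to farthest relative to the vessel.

Charlie, Delta, Alpha, Bravo

Distances from the vessel:
Charlie 46.9801°N, 46.5174°W: 180.0 mi
Delta 44.0461°N, 43.3032°W: 308.3 mi
Alpha 53.8932°N, 40.1438°W: 397.6 mi
Bravo 42.5437°N, 38.1704°W: 482.8 mi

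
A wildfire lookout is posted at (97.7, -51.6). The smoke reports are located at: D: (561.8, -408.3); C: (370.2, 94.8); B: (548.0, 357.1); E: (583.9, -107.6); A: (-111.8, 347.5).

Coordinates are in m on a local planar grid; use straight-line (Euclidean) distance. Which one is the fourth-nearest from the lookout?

Distances from the lookout ((97.7, -51.6)):
C: 309.3 m
A: 450.7 m
E: 489.4 m
D: 585.3 m
B: 608.1 m
The fourth-nearest is D at 585.3 m.

D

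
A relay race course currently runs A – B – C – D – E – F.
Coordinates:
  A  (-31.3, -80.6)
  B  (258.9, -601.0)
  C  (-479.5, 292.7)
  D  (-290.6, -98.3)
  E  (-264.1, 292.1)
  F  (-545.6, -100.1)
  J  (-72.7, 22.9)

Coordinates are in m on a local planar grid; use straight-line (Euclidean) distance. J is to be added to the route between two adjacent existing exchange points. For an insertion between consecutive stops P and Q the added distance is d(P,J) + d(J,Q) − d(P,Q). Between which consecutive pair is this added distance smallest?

Added distance for inserting J between each consecutive pair:
A–B: 222.2 m
B–C: 35.4 m
C–D: 303.2 m
D–E: 188.3 m
E–F: 336.2 m
Smallest added distance is 35.4 m, inserting between B and C.

between B and C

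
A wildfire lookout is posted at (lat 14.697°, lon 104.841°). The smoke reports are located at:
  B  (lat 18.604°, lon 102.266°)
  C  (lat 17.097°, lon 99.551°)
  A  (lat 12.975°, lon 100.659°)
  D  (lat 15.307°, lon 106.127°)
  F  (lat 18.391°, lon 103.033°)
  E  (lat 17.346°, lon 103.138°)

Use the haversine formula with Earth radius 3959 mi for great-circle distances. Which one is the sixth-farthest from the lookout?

Distances from the lookout ((lat 14.697°, lon 104.841°)):
C: 388.7 mi
B: 319.3 mi
A: 304.8 mi
F: 281.9 mi
E: 215.2 mi
D: 95.6 mi
The sixth-farthest is D at 95.6 mi.

D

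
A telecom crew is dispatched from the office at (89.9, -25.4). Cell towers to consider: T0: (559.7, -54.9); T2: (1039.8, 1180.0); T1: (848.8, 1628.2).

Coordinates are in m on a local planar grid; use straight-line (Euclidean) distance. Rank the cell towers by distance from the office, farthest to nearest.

T1, T2, T0

Distances from the office:
T1 (848.8, 1628.2): 1819.4 m
T2 (1039.8, 1180.0): 1534.7 m
T0 (559.7, -54.9): 470.7 m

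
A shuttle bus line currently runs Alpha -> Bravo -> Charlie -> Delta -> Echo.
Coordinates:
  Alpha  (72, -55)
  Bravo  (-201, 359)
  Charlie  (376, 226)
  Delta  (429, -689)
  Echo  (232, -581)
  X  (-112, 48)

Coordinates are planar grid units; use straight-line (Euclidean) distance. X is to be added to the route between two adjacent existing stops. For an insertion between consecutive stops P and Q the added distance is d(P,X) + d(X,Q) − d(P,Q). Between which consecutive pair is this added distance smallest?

between Alpha and Bravo

Added distance for inserting X between each consecutive pair:
Alpha–Bravo: 38.4
Bravo–Charlie: 250.8
Charlie–Delta: 517.2
Delta–Echo: 1406.5
Smallest added distance is 38.4, inserting between Alpha and Bravo.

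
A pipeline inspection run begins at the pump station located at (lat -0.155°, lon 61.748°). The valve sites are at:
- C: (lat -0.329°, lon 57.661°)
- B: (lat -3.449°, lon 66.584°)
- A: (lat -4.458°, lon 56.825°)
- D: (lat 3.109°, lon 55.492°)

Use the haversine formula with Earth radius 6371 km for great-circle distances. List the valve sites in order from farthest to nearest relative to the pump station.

D, A, B, C

Computing each great-circle distance from (lat -0.155°, lon 61.748°):
D (lat 3.109°, lon 55.492°): 784.3 km
A (lat -4.458°, lon 56.825°): 726.6 km
B (lat -3.449°, lon 66.584°): 650.4 km
C (lat -0.329°, lon 57.661°): 454.9 km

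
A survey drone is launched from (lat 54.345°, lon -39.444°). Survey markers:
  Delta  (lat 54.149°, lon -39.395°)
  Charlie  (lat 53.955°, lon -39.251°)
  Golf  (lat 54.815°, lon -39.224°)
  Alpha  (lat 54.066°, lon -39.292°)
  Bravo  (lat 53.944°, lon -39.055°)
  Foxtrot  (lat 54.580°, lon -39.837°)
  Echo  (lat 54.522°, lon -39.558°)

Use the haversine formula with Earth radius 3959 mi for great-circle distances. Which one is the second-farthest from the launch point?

Bravo

Distance to each, sorted:
Golf: 33.6 mi
Bravo: 31.9 mi
Charlie: 28.1 mi
Foxtrot: 22.6 mi
Alpha: 20.2 mi
Delta: 13.7 mi
Echo: 13.1 mi
The second-farthest is Bravo at 31.9 mi.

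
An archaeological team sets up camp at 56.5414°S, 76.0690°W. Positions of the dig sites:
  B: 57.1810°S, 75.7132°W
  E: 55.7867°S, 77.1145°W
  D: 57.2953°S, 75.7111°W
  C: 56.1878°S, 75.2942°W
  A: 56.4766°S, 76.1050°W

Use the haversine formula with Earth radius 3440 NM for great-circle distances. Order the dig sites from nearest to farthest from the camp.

A, C, B, D, E

Computing each great-circle distance from 56.5414°S, 76.0690°W:
A 56.4766°S, 76.1050°W: 4.1 NM
C 56.1878°S, 75.2942°W: 33.4 NM
B 57.1810°S, 75.7132°W: 40.1 NM
D 57.2953°S, 75.7111°W: 46.8 NM
E 55.7867°S, 77.1145°W: 57.2 NM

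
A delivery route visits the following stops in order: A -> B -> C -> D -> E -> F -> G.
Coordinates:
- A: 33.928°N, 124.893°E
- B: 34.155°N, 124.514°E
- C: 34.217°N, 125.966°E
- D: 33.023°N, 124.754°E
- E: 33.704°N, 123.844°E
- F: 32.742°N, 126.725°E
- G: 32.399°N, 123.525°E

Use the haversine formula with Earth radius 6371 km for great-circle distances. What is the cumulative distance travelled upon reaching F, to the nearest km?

753 km

Leg distances:
A→B: 43.1 km  (cumulative 43.1 km)
B→C: 133.7 km  (cumulative 176.8 km)
C→D: 173.8 km  (cumulative 350.7 km)
D→E: 113.5 km  (cumulative 464.1 km)
E→F: 288.5 km  (cumulative 752.7 km)
Cumulative distance at F ≈ 753 km.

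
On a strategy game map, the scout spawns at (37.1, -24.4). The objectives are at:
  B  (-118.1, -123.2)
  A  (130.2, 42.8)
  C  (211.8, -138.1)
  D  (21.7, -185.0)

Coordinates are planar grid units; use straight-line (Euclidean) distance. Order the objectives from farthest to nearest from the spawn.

C, B, D, A

Distance from the spawn at (37.1, -24.4) to each:
C (211.8, -138.1): 208.4
B (-118.1, -123.2): 184.0
D (21.7, -185.0): 161.3
A (130.2, 42.8): 114.8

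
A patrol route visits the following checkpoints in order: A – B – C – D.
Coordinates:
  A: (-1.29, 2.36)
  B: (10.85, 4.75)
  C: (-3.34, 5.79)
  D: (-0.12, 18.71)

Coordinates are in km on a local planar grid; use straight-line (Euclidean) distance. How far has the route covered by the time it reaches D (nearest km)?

40 km

Leg distances:
A→B: 12.4 km  (cumulative 12.4 km)
B→C: 14.2 km  (cumulative 26.6 km)
C→D: 13.3 km  (cumulative 39.9 km)
Cumulative distance at D ≈ 40 km.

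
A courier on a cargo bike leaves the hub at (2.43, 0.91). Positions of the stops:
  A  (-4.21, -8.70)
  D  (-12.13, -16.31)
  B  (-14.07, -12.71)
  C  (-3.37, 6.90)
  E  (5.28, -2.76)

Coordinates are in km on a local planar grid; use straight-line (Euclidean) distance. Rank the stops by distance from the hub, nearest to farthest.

Distances from the hub:
E (5.28, -2.76): 4.6 km
C (-3.37, 6.90): 8.3 km
A (-4.21, -8.70): 11.7 km
B (-14.07, -12.71): 21.4 km
D (-12.13, -16.31): 22.6 km

E, C, A, B, D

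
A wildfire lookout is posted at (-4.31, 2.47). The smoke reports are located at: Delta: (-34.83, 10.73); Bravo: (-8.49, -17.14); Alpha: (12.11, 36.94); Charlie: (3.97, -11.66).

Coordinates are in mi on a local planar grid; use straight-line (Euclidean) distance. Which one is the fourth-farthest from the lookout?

Distance to each, sorted:
Alpha: 38.2 mi
Delta: 31.6 mi
Bravo: 20.1 mi
Charlie: 16.4 mi
The fourth-farthest is Charlie at 16.4 mi.

Charlie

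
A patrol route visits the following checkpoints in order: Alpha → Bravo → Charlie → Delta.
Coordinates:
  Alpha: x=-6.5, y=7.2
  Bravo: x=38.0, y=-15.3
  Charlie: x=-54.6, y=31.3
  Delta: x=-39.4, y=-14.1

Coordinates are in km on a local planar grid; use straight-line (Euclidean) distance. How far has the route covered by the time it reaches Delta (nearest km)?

201 km

Leg distances:
Alpha→Bravo: 49.9 km  (cumulative 49.9 km)
Bravo→Charlie: 103.7 km  (cumulative 153.5 km)
Charlie→Delta: 47.9 km  (cumulative 201.4 km)
Cumulative distance at Delta ≈ 201 km.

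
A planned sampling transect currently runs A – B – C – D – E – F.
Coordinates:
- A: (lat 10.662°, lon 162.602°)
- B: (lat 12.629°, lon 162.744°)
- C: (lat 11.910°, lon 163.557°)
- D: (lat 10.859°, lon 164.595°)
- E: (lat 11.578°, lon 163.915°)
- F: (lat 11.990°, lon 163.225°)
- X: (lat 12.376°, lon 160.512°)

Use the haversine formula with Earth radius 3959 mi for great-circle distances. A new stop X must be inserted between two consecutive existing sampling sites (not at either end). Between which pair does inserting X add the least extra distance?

between A and B

Added distance for inserting X between each consecutive pair:
A–B: 199.8 mi
B–C: 285.7 mi
C–D: 402.7 mi
D–E: 464.3 mi
E–F: 367.0 mi
Smallest added distance is 199.8 mi, inserting between A and B.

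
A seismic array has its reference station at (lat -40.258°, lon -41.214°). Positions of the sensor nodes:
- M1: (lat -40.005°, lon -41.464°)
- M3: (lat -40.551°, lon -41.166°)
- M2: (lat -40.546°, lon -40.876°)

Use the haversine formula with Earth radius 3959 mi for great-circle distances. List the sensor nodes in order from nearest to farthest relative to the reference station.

Distances from the reference station:
M3 (lat -40.551°, lon -41.166°): 20.4 mi
M1 (lat -40.005°, lon -41.464°): 21.9 mi
M2 (lat -40.546°, lon -40.876°): 26.7 mi

M3, M1, M2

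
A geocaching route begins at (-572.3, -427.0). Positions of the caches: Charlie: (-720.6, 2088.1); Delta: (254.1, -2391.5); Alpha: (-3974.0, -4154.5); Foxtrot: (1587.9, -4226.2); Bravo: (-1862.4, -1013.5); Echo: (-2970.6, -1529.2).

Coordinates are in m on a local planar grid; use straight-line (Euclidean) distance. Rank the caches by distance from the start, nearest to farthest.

Distances from the start:
Bravo (-1862.4, -1013.5): 1417.2 m
Delta (254.1, -2391.5): 2131.2 m
Charlie (-720.6, 2088.1): 2519.5 m
Echo (-2970.6, -1529.2): 2639.4 m
Foxtrot (1587.9, -4226.2): 4370.4 m
Alpha (-3974.0, -4154.5): 5046.4 m

Bravo, Delta, Charlie, Echo, Foxtrot, Alpha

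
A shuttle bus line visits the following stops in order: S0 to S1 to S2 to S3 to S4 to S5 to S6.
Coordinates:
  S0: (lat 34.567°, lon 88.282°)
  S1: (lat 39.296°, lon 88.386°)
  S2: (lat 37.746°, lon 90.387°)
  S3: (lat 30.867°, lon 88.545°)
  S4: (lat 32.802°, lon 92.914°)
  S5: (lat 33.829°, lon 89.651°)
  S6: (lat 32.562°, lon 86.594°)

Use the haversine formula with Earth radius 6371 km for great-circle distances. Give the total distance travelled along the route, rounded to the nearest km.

2661 km

Leg distances:
S0→S1: 525.9 km  (cumulative 525.9 km)
S1→S2: 245.0 km  (cumulative 770.9 km)
S2→S3: 783.3 km  (cumulative 1554.2 km)
S3→S4: 465.4 km  (cumulative 2019.6 km)
S4→S5: 324.0 km  (cumulative 2343.6 km)
S5→S6: 317.4 km  (cumulative 2661.0 km)
Total route length ≈ 2661 km.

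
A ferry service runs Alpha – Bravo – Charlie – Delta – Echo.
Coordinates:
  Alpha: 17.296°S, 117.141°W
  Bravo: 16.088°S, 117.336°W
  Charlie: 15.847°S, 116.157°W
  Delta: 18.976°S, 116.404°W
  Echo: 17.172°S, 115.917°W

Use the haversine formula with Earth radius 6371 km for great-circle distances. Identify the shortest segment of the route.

Leg distances:
Alpha→Bravo: 135.9 km
Bravo→Charlie: 128.9 km
Charlie→Delta: 348.9 km
Delta→Echo: 207.1 km
The shortest leg is Bravo–Charlie at 128.9 km.

Bravo–Charlie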